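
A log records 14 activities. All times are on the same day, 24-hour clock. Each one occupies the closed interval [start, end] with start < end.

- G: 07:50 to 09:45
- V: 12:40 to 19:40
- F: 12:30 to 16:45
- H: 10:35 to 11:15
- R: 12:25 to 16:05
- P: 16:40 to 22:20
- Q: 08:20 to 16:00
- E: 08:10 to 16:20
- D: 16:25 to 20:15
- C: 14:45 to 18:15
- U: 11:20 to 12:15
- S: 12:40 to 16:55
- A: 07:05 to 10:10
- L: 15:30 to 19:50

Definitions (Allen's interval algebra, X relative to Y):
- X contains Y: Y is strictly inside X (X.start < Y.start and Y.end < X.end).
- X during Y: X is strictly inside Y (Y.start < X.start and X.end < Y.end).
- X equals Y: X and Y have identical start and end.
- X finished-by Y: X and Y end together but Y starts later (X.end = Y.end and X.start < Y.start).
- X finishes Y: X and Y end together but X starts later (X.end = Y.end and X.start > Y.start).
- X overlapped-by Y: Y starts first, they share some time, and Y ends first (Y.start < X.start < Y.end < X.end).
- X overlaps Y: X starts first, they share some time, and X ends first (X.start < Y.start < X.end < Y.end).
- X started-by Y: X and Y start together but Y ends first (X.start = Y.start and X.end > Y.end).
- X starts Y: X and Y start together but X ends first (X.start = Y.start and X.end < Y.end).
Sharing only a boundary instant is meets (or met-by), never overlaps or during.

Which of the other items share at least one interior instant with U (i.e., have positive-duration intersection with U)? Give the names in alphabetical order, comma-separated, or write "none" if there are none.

Target U = [11:20, 12:15].
A [07:05, 10:10] → before → no.
C [14:45, 18:15] → after → no.
D [16:25, 20:15] → after → no.
E [08:10, 16:20] → contains → yes.
F [12:30, 16:45] → after → no.
G [07:50, 09:45] → before → no.
H [10:35, 11:15] → before → no.
L [15:30, 19:50] → after → no.
P [16:40, 22:20] → after → no.
Q [08:20, 16:00] → contains → yes.
R [12:25, 16:05] → after → no.
S [12:40, 16:55] → after → no.
V [12:40, 19:40] → after → no.
Result: E, Q.

E, Q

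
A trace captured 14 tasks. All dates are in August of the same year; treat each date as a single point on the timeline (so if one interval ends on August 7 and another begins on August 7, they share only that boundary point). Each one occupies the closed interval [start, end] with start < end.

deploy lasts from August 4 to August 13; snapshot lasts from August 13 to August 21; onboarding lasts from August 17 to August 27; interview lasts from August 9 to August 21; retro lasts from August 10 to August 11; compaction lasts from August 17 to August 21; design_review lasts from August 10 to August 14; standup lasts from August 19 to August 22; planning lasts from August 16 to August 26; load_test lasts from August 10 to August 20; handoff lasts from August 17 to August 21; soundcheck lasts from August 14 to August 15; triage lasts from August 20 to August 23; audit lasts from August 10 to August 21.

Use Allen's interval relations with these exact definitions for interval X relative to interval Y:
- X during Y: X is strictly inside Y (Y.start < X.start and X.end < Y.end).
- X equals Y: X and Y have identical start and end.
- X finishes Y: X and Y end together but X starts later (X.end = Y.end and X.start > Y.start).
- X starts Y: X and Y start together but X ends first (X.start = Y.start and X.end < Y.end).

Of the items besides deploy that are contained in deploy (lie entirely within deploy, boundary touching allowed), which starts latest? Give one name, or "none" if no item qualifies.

Target deploy = [August 4, August 13].
audit [August 10, August 21] → overlapped-by → excluded.
compaction [August 17, August 21] → after → excluded.
design_review [August 10, August 14] → overlapped-by → excluded.
handoff [August 17, August 21] → after → excluded.
interview [August 9, August 21] → overlapped-by → excluded.
load_test [August 10, August 20] → overlapped-by → excluded.
onboarding [August 17, August 27] → after → excluded.
planning [August 16, August 26] → after → excluded.
retro [August 10, August 11] → during → candidate.
snapshot [August 13, August 21] → met-by → excluded.
soundcheck [August 14, August 15] → after → excluded.
standup [August 19, August 22] → after → excluded.
triage [August 20, August 23] → after → excluded.
Among candidates, latest start is August 10 → retro.

retro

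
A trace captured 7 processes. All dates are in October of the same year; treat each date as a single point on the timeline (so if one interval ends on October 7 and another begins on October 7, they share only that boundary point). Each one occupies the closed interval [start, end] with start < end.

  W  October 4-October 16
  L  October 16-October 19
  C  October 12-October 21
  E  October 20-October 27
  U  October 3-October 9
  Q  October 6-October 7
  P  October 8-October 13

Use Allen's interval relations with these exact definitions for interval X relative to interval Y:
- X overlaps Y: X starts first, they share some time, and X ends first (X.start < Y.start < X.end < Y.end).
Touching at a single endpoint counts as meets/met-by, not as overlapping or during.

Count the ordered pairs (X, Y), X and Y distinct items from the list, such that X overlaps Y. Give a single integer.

Checking all 42 ordered pairs for relation 'overlaps'; matching pairs in alphabetical order:
(C, E): C overlaps E ✓
(P, C): P overlaps C ✓
(U, P): U overlaps P ✓
(U, W): U overlaps W ✓
(W, C): W overlaps C ✓
Count: 5.

5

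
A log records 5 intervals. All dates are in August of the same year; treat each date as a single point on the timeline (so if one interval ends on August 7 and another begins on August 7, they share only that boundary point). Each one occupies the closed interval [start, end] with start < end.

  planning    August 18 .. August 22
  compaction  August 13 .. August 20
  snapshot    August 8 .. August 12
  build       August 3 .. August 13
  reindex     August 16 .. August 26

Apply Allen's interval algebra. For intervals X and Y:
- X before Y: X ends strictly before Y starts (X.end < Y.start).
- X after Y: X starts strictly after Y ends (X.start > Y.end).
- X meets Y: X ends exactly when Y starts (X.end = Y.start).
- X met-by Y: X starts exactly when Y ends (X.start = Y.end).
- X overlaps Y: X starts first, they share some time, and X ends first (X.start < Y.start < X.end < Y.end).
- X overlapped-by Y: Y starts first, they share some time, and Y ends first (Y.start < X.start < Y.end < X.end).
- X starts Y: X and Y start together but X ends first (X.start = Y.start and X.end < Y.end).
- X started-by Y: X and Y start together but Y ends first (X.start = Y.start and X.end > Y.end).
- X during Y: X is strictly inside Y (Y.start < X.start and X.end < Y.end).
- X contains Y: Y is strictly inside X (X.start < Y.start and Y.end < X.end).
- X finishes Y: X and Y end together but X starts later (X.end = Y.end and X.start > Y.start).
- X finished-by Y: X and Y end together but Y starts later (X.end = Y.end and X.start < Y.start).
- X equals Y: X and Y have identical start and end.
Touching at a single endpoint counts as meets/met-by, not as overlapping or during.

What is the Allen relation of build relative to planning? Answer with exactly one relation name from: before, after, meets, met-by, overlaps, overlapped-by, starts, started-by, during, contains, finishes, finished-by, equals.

before

build = [August 3, August 13]; planning = [August 18, August 22].
Compare endpoints: build.start < planning.start, build.start < planning.end, build.end < planning.start, build.end < planning.end.
That pattern is 'before'.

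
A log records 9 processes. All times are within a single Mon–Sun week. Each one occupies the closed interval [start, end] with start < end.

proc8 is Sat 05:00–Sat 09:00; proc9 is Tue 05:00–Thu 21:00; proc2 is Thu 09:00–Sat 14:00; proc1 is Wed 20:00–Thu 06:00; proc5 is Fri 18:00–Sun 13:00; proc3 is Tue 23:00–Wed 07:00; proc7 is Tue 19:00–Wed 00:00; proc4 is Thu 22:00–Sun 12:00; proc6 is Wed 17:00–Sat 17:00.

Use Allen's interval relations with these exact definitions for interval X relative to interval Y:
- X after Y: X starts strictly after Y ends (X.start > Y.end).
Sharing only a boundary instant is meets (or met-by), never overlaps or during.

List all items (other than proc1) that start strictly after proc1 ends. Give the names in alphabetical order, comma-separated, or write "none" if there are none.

proc2, proc4, proc5, proc8

Target proc1 = [Wed 20:00, Thu 06:00].
proc2 [Thu 09:00, Sat 14:00] → after → yes.
proc3 [Tue 23:00, Wed 07:00] → before → no.
proc4 [Thu 22:00, Sun 12:00] → after → yes.
proc5 [Fri 18:00, Sun 13:00] → after → yes.
proc6 [Wed 17:00, Sat 17:00] → contains → no.
proc7 [Tue 19:00, Wed 00:00] → before → no.
proc8 [Sat 05:00, Sat 09:00] → after → yes.
proc9 [Tue 05:00, Thu 21:00] → contains → no.
Result: proc2, proc4, proc5, proc8.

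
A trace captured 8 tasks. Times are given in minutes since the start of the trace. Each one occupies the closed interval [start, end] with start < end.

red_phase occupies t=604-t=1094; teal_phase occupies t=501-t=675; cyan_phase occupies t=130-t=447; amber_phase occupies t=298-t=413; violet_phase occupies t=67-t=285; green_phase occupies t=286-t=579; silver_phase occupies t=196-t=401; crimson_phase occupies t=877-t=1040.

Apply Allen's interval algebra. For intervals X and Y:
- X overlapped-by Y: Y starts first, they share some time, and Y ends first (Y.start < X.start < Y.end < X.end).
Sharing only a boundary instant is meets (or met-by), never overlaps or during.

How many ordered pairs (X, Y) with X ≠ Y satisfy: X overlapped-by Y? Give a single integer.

Checking all 56 ordered pairs for relation 'overlapped-by'; matching pairs in alphabetical order:
(amber_phase, silver_phase): amber_phase overlapped-by silver_phase ✓
(cyan_phase, violet_phase): cyan_phase overlapped-by violet_phase ✓
(green_phase, cyan_phase): green_phase overlapped-by cyan_phase ✓
(green_phase, silver_phase): green_phase overlapped-by silver_phase ✓
(red_phase, teal_phase): red_phase overlapped-by teal_phase ✓
(silver_phase, violet_phase): silver_phase overlapped-by violet_phase ✓
(teal_phase, green_phase): teal_phase overlapped-by green_phase ✓
Count: 7.

7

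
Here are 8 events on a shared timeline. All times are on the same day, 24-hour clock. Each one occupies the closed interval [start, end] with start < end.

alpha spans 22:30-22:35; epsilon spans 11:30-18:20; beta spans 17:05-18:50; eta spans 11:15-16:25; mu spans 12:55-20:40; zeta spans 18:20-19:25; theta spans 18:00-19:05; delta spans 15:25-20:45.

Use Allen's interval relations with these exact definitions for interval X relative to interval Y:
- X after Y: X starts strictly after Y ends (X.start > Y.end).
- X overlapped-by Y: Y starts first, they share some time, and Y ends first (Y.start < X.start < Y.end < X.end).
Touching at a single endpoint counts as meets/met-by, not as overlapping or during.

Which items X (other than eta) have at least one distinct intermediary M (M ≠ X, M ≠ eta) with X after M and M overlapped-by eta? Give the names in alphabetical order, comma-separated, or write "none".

Target eta = [11:15, 16:25].
Intermediaries M with M overlapped-by eta: delta, epsilon, mu.
Via delta — items with X after delta: alpha.
Via epsilon — items with X after epsilon: alpha.
Via mu — items with X after mu: alpha.
Union: alpha.

alpha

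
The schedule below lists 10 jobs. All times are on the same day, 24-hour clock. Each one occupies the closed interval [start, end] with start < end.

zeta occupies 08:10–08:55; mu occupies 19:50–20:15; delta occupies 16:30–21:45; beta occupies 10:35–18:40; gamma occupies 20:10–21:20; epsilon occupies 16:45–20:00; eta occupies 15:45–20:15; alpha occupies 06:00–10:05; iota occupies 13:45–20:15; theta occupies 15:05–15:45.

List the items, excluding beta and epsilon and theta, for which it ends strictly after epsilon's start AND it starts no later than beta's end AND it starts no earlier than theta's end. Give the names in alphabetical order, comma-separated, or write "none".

delta, eta

Conditions: its end is strictly after epsilon's start (X.end > 16:45) AND its start is no later than beta's end (X.start <= 18:40) AND its start is no earlier than theta's end (X.start >= 15:45).
alpha: end 10:05 > 16:45? ✗; start 06:00 <= 18:40? ✓; start 06:00 >= 15:45? ✗ → no.
delta: end 21:45 > 16:45? ✓; start 16:30 <= 18:40? ✓; start 16:30 >= 15:45? ✓ → yes.
eta: end 20:15 > 16:45? ✓; start 15:45 <= 18:40? ✓; start 15:45 >= 15:45? ✓ → yes.
gamma: end 21:20 > 16:45? ✓; start 20:10 <= 18:40? ✗; start 20:10 >= 15:45? ✓ → no.
iota: end 20:15 > 16:45? ✓; start 13:45 <= 18:40? ✓; start 13:45 >= 15:45? ✗ → no.
mu: end 20:15 > 16:45? ✓; start 19:50 <= 18:40? ✗; start 19:50 >= 15:45? ✓ → no.
zeta: end 08:55 > 16:45? ✗; start 08:10 <= 18:40? ✓; start 08:10 >= 15:45? ✗ → no.
Result: delta, eta.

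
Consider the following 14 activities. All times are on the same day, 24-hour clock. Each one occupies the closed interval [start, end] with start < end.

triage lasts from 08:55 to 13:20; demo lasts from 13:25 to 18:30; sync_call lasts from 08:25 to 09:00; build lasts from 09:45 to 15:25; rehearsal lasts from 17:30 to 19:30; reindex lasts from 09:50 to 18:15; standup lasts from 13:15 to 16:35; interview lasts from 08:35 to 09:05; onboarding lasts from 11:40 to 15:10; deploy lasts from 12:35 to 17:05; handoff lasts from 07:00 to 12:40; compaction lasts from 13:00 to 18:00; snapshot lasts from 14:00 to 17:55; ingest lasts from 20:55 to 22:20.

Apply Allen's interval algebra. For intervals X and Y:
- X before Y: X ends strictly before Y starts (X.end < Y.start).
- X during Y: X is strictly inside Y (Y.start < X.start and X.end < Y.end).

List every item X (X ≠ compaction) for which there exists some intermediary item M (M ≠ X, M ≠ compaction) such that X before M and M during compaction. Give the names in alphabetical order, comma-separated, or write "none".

handoff, interview, sync_call, triage

Target compaction = [13:00, 18:00].
Intermediaries M with M during compaction: snapshot, standup.
Via snapshot — items with X before snapshot: handoff, interview, sync_call, triage.
Via standup — items with X before standup: handoff, interview, sync_call.
Union: handoff, interview, sync_call, triage.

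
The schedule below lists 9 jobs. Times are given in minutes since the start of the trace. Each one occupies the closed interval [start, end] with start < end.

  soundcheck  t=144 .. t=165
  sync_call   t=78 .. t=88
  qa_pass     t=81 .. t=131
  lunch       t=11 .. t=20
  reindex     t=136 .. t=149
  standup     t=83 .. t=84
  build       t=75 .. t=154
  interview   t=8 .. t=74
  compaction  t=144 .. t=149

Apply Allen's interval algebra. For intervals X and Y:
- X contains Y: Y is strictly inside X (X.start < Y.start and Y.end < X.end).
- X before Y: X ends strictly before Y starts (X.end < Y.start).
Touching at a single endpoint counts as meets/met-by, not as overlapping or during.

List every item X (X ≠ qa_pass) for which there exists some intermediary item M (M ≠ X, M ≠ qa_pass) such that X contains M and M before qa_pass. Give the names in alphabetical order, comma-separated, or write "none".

Target qa_pass = [t=81, t=131].
Intermediaries M with M before qa_pass: interview, lunch.
Via interview — items with X contains interview: none.
Via lunch — items with X contains lunch: interview.
Union: interview.

interview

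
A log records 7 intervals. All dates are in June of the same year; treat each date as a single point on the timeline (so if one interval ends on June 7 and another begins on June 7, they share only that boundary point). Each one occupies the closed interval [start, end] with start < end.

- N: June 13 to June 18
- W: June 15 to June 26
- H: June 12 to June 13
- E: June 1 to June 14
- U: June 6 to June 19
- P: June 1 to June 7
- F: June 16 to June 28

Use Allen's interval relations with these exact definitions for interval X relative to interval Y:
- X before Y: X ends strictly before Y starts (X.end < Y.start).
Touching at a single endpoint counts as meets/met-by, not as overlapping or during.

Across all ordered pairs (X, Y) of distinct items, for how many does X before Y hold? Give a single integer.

8

Checking all 42 ordered pairs for relation 'before'; matching pairs in alphabetical order:
(E, F): E before F ✓
(E, W): E before W ✓
(H, F): H before F ✓
(H, W): H before W ✓
(P, F): P before F ✓
(P, H): P before H ✓
(P, N): P before N ✓
(P, W): P before W ✓
Count: 8.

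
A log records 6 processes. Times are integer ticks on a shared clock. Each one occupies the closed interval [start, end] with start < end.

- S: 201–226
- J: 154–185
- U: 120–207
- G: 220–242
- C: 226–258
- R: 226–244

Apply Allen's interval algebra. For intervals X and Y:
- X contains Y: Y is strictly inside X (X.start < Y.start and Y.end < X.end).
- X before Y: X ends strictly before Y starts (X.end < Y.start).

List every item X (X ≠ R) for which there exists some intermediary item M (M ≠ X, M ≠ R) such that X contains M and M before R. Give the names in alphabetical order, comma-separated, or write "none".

Target R = [226, 244].
Intermediaries M with M before R: J, U.
Via J — items with X contains J: U.
Via U — items with X contains U: none.
Union: U.

U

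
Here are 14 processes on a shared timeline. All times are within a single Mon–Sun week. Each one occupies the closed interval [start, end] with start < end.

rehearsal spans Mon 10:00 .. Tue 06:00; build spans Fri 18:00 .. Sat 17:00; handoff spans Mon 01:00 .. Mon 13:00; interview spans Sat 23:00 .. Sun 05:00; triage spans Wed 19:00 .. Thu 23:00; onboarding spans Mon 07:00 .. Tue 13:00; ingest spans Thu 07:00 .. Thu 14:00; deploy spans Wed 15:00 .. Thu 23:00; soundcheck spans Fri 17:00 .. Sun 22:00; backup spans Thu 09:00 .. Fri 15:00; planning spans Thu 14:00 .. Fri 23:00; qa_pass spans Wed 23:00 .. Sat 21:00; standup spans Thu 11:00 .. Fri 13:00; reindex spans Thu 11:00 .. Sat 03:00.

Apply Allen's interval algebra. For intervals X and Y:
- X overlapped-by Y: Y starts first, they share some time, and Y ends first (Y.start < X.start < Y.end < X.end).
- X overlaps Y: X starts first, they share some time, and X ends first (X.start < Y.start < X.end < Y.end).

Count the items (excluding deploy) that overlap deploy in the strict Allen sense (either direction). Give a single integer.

Target deploy = [Wed 15:00, Thu 23:00].
backup [Thu 09:00, Fri 15:00] → overlapped-by → counts.
build [Fri 18:00, Sat 17:00] → after → no.
handoff [Mon 01:00, Mon 13:00] → before → no.
ingest [Thu 07:00, Thu 14:00] → during → no.
interview [Sat 23:00, Sun 05:00] → after → no.
onboarding [Mon 07:00, Tue 13:00] → before → no.
planning [Thu 14:00, Fri 23:00] → overlapped-by → counts.
qa_pass [Wed 23:00, Sat 21:00] → overlapped-by → counts.
rehearsal [Mon 10:00, Tue 06:00] → before → no.
reindex [Thu 11:00, Sat 03:00] → overlapped-by → counts.
soundcheck [Fri 17:00, Sun 22:00] → after → no.
standup [Thu 11:00, Fri 13:00] → overlapped-by → counts.
triage [Wed 19:00, Thu 23:00] → finishes → no.
Total: 5.

5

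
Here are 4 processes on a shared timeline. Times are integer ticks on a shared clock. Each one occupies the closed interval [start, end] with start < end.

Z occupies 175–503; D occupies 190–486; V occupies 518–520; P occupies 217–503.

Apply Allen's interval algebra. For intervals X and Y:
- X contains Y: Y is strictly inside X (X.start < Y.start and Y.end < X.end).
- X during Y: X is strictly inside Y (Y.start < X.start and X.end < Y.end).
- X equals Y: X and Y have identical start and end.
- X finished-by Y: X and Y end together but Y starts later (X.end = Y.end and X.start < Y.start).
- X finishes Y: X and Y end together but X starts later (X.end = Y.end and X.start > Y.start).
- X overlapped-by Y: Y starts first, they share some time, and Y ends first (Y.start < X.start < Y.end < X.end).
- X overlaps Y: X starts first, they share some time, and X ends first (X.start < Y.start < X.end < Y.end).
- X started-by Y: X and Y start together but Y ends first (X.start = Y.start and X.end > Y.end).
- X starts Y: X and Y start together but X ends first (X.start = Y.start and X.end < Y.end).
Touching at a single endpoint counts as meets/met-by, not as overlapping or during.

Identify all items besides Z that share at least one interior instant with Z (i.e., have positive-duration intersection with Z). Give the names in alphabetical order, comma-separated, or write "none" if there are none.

Target Z = [175, 503].
D [190, 486] → during → yes.
P [217, 503] → finishes → yes.
V [518, 520] → after → no.
Result: D, P.

D, P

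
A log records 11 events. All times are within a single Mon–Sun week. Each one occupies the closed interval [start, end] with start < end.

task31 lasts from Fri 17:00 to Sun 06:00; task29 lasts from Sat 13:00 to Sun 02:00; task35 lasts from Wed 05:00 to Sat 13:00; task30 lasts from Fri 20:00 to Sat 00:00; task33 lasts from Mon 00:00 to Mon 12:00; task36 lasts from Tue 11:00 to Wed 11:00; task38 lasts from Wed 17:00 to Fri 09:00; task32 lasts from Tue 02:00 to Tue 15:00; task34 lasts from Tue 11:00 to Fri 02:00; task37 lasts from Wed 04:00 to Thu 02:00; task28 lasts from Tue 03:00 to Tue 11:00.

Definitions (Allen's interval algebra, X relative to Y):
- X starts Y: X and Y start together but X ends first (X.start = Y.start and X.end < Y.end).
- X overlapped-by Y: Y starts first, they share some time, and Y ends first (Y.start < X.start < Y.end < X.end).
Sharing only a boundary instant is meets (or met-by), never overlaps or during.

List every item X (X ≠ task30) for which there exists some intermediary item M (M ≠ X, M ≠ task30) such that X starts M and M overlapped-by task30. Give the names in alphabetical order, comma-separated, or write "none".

none

Target task30 = [Fri 20:00, Sat 00:00].
Intermediaries M with M overlapped-by task30: none.
Union: none.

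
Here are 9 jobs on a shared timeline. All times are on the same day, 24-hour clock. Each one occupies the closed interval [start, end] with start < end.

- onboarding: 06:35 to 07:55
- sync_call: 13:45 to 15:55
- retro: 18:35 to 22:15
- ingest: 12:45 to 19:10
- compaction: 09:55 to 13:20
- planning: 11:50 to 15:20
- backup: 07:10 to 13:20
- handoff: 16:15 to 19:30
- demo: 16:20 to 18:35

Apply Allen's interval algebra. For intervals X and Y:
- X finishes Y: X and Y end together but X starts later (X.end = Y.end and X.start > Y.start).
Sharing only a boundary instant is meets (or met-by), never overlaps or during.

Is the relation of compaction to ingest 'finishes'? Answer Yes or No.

No

compaction = [09:55, 13:20], ingest = [12:45, 19:10].
Actual relation of compaction to ingest: overlaps.
Asked whether 'finishes' holds → No.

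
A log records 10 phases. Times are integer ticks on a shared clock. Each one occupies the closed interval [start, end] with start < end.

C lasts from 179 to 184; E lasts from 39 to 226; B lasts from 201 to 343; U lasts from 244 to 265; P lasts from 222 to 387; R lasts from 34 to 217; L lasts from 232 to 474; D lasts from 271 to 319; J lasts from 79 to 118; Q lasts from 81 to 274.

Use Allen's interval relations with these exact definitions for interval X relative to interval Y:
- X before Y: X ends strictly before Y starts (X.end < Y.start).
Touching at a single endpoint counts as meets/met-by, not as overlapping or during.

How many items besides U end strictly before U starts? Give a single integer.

Target U = [244, 265].
B [201, 343] → contains → no.
C [179, 184] → before → counts.
D [271, 319] → after → no.
E [39, 226] → before → counts.
J [79, 118] → before → counts.
L [232, 474] → contains → no.
P [222, 387] → contains → no.
Q [81, 274] → contains → no.
R [34, 217] → before → counts.
Total: 4.

4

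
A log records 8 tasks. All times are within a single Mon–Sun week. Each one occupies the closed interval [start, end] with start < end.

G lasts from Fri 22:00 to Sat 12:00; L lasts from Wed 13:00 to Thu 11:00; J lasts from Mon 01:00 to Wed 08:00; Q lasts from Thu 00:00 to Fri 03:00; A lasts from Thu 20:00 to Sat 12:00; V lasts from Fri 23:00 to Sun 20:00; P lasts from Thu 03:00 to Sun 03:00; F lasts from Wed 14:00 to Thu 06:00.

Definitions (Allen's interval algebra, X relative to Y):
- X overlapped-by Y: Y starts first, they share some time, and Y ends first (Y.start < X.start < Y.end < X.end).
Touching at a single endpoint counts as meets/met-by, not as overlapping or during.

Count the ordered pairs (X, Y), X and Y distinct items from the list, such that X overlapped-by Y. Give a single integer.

Checking all 56 ordered pairs for relation 'overlapped-by'; matching pairs in alphabetical order:
(A, Q): A overlapped-by Q ✓
(P, F): P overlapped-by F ✓
(P, L): P overlapped-by L ✓
(P, Q): P overlapped-by Q ✓
(Q, F): Q overlapped-by F ✓
(Q, L): Q overlapped-by L ✓
(V, A): V overlapped-by A ✓
(V, G): V overlapped-by G ✓
(V, P): V overlapped-by P ✓
Count: 9.

9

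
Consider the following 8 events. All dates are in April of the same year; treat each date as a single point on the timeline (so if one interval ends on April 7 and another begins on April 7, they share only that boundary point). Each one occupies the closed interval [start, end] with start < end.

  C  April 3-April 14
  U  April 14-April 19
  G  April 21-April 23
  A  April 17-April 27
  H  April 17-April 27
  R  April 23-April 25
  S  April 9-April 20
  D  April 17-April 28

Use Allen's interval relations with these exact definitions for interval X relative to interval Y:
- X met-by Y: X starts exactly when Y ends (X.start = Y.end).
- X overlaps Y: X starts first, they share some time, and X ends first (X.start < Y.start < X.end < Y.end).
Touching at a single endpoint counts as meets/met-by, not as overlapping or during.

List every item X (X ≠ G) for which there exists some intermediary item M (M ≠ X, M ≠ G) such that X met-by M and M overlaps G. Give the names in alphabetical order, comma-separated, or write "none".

Target G = [April 21, April 23].
Intermediaries M with M overlaps G: none.
Union: none.

none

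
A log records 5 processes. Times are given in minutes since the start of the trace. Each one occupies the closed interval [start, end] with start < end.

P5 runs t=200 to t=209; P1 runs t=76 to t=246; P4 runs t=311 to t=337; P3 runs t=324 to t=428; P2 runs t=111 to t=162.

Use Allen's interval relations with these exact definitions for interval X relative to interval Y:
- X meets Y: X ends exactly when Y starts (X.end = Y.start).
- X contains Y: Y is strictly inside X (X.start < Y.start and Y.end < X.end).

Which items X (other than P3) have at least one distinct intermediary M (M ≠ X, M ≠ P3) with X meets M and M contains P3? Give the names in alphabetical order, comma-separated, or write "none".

Target P3 = [t=324, t=428].
Intermediaries M with M contains P3: none.
Union: none.

none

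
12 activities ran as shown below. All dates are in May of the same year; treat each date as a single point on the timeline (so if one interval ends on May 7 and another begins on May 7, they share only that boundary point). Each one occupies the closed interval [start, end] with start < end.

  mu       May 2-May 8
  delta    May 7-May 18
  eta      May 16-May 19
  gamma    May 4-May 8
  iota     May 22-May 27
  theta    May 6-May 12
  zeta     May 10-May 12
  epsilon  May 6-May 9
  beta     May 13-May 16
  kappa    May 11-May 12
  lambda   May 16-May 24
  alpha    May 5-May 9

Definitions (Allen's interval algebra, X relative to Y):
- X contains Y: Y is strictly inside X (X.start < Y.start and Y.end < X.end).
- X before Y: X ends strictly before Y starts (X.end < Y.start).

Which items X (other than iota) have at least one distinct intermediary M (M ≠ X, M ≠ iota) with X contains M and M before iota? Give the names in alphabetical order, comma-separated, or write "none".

delta

Target iota = [May 22, May 27].
Intermediaries M with M before iota: alpha, beta, delta, epsilon, eta, gamma, kappa, mu, theta, zeta.
Via alpha — items with X contains alpha: none.
Via beta — items with X contains beta: delta.
Via delta — items with X contains delta: none.
Via epsilon — items with X contains epsilon: none.
Via eta — items with X contains eta: none.
Via gamma — items with X contains gamma: none.
Via kappa — items with X contains kappa: delta.
Via mu — items with X contains mu: none.
Via theta — items with X contains theta: none.
Via zeta — items with X contains zeta: delta.
Union: delta.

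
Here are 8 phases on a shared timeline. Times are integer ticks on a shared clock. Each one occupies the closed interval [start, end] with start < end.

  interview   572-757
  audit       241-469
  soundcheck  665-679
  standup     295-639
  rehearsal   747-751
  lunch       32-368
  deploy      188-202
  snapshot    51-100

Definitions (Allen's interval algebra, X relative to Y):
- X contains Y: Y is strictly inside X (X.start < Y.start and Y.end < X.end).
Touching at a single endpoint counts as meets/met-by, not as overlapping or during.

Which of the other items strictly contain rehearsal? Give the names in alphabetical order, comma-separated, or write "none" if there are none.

Target rehearsal = [747, 751].
audit [241, 469] → before → no.
deploy [188, 202] → before → no.
interview [572, 757] → contains → yes.
lunch [32, 368] → before → no.
snapshot [51, 100] → before → no.
soundcheck [665, 679] → before → no.
standup [295, 639] → before → no.
Result: interview.

interview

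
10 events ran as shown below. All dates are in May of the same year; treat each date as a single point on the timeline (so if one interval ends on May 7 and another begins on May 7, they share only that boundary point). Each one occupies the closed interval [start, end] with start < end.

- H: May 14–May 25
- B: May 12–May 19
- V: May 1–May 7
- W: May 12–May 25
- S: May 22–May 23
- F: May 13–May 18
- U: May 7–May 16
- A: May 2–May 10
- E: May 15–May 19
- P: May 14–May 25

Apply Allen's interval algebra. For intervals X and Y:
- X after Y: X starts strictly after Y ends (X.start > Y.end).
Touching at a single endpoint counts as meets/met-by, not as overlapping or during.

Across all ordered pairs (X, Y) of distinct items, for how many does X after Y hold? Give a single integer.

18

Checking all 90 ordered pairs for relation 'after'; matching pairs in alphabetical order:
(B, A): B after A ✓
(B, V): B after V ✓
(E, A): E after A ✓
(E, V): E after V ✓
(F, A): F after A ✓
(F, V): F after V ✓
(H, A): H after A ✓
(H, V): H after V ✓
(P, A): P after A ✓
(P, V): P after V ✓
(S, A): S after A ✓
(S, B): S after B ✓
(S, E): S after E ✓
(S, F): S after F ✓
(S, U): S after U ✓
(S, V): S after V ✓
(W, A): W after A ✓
(W, V): W after V ✓
Count: 18.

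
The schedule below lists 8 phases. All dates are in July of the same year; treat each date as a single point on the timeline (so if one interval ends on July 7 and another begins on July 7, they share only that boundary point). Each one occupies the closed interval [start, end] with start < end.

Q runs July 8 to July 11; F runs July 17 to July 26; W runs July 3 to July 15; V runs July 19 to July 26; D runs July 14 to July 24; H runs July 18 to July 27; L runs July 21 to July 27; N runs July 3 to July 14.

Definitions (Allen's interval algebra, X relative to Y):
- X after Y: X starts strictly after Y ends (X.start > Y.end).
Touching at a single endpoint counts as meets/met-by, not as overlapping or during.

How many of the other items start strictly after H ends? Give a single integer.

Target H = [July 18, July 27].
D [July 14, July 24] → overlaps → no.
F [July 17, July 26] → overlaps → no.
L [July 21, July 27] → finishes → no.
N [July 3, July 14] → before → no.
Q [July 8, July 11] → before → no.
V [July 19, July 26] → during → no.
W [July 3, July 15] → before → no.
Total: 0.

0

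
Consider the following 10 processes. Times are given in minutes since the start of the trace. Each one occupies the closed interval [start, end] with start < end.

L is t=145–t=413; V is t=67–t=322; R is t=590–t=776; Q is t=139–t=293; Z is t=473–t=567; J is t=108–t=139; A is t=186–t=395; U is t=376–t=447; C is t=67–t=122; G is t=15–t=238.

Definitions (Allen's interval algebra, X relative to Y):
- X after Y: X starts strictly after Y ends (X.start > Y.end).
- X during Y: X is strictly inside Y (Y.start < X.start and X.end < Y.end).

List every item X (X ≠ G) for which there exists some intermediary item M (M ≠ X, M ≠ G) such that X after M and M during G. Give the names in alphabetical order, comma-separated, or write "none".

Target G = [t=15, t=238].
Intermediaries M with M during G: C, J.
Via C — items with X after C: A, L, Q, R, U, Z.
Via J — items with X after J: A, L, R, U, Z.
Union: A, L, Q, R, U, Z.

A, L, Q, R, U, Z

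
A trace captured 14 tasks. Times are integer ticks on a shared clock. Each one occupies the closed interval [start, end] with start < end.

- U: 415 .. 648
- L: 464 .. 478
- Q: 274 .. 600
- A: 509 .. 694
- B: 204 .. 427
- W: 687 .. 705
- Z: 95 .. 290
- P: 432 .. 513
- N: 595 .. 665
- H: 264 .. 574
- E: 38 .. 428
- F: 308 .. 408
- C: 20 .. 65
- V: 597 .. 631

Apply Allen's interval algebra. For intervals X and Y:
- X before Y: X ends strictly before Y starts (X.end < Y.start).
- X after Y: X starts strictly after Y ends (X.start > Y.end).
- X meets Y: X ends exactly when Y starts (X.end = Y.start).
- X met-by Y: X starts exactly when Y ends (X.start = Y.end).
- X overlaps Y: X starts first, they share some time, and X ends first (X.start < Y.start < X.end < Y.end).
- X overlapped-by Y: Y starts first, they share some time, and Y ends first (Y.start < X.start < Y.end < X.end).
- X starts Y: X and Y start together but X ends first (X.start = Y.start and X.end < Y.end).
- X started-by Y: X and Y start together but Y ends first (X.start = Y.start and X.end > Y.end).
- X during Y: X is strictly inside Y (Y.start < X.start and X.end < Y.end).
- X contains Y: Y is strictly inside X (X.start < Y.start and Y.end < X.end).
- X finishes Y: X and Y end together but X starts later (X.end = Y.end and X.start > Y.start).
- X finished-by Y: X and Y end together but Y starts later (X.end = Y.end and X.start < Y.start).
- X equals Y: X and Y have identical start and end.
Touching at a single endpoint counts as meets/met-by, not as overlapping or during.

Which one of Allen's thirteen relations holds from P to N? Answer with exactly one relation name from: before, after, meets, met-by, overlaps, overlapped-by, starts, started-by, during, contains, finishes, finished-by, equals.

P = [432, 513]; N = [595, 665].
Compare endpoints: P.start < N.start, P.start < N.end, P.end < N.start, P.end < N.end.
That pattern is 'before'.

before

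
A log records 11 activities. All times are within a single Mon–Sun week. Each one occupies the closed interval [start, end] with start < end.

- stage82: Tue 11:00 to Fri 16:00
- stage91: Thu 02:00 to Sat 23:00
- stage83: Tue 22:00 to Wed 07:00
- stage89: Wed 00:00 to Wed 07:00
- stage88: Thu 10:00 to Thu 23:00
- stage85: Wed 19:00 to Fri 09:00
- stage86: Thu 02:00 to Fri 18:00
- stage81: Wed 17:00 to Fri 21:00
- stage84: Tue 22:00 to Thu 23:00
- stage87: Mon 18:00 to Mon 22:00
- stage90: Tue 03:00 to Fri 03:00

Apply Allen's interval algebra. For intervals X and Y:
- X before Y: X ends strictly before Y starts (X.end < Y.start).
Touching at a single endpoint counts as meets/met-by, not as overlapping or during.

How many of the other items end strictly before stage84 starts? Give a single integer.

Target stage84 = [Tue 22:00, Thu 23:00].
stage81 [Wed 17:00, Fri 21:00] → overlapped-by → no.
stage82 [Tue 11:00, Fri 16:00] → contains → no.
stage83 [Tue 22:00, Wed 07:00] → starts → no.
stage85 [Wed 19:00, Fri 09:00] → overlapped-by → no.
stage86 [Thu 02:00, Fri 18:00] → overlapped-by → no.
stage87 [Mon 18:00, Mon 22:00] → before → counts.
stage88 [Thu 10:00, Thu 23:00] → finishes → no.
stage89 [Wed 00:00, Wed 07:00] → during → no.
stage90 [Tue 03:00, Fri 03:00] → contains → no.
stage91 [Thu 02:00, Sat 23:00] → overlapped-by → no.
Total: 1.

1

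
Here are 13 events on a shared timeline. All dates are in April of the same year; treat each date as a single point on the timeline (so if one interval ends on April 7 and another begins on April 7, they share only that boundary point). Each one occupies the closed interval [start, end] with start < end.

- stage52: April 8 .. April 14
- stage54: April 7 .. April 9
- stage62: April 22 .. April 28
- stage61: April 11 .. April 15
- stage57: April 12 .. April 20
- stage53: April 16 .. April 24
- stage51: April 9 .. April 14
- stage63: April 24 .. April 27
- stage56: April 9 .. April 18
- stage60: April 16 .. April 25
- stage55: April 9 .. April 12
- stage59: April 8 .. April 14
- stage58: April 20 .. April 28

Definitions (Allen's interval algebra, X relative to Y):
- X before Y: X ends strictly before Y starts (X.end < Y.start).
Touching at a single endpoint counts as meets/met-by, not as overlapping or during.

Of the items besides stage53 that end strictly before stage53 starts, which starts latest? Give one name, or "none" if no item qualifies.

Target stage53 = [April 16, April 24].
stage51 [April 9, April 14] → before → candidate.
stage52 [April 8, April 14] → before → candidate.
stage54 [April 7, April 9] → before → candidate.
stage55 [April 9, April 12] → before → candidate.
stage56 [April 9, April 18] → overlaps → excluded.
stage57 [April 12, April 20] → overlaps → excluded.
stage58 [April 20, April 28] → overlapped-by → excluded.
stage59 [April 8, April 14] → before → candidate.
stage60 [April 16, April 25] → started-by → excluded.
stage61 [April 11, April 15] → before → candidate.
stage62 [April 22, April 28] → overlapped-by → excluded.
stage63 [April 24, April 27] → met-by → excluded.
Among candidates, latest start is April 11 → stage61.

stage61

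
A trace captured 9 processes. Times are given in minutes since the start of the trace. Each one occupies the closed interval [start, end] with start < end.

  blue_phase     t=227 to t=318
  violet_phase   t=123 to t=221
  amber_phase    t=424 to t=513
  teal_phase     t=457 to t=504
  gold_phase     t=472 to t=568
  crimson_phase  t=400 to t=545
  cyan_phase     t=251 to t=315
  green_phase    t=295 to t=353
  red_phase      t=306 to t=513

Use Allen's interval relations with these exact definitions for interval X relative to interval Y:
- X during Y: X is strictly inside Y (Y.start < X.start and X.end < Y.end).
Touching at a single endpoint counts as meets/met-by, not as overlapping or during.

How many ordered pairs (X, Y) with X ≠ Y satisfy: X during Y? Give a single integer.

Checking all 72 ordered pairs for relation 'during'; matching pairs in alphabetical order:
(amber_phase, crimson_phase): amber_phase during crimson_phase ✓
(cyan_phase, blue_phase): cyan_phase during blue_phase ✓
(teal_phase, amber_phase): teal_phase during amber_phase ✓
(teal_phase, crimson_phase): teal_phase during crimson_phase ✓
(teal_phase, red_phase): teal_phase during red_phase ✓
Count: 5.

5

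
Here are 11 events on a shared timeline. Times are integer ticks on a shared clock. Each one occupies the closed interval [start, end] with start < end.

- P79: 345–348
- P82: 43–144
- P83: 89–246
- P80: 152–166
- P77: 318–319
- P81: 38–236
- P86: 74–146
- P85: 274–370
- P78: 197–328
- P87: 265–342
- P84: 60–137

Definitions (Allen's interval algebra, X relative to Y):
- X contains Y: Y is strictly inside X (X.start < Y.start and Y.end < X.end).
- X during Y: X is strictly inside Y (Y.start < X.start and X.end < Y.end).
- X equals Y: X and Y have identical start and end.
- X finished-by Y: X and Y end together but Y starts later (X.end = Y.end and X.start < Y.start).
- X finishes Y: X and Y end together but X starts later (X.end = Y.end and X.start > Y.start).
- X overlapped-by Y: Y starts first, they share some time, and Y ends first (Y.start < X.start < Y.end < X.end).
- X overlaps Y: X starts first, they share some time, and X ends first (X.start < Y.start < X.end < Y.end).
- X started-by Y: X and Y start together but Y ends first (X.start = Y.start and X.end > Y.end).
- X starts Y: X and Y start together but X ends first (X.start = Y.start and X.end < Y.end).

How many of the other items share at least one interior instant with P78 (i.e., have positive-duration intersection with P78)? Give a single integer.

5

Target P78 = [197, 328].
P77 [318, 319] → during → counts.
P79 [345, 348] → after → no.
P80 [152, 166] → before → no.
P81 [38, 236] → overlaps → counts.
P82 [43, 144] → before → no.
P83 [89, 246] → overlaps → counts.
P84 [60, 137] → before → no.
P85 [274, 370] → overlapped-by → counts.
P86 [74, 146] → before → no.
P87 [265, 342] → overlapped-by → counts.
Total: 5.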